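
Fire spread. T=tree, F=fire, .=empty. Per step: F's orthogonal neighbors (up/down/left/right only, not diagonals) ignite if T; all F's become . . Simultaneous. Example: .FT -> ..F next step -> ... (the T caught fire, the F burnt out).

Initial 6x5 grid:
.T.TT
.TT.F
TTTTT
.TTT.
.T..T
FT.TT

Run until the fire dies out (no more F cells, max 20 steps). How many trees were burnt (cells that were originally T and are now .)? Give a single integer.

Answer: 15

Derivation:
Step 1: +3 fires, +2 burnt (F count now 3)
Step 2: +3 fires, +3 burnt (F count now 3)
Step 3: +3 fires, +3 burnt (F count now 3)
Step 4: +3 fires, +3 burnt (F count now 3)
Step 5: +2 fires, +3 burnt (F count now 2)
Step 6: +1 fires, +2 burnt (F count now 1)
Step 7: +0 fires, +1 burnt (F count now 0)
Fire out after step 7
Initially T: 18, now '.': 27
Total burnt (originally-T cells now '.'): 15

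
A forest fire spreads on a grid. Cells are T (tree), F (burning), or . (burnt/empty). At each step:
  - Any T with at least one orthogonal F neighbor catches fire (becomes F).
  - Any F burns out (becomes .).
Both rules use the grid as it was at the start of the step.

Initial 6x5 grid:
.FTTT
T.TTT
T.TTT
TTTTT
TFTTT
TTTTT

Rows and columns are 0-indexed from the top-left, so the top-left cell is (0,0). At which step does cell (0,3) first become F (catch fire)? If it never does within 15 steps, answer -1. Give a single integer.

Step 1: cell (0,3)='T' (+5 fires, +2 burnt)
Step 2: cell (0,3)='F' (+7 fires, +5 burnt)
  -> target ignites at step 2
Step 3: cell (0,3)='.' (+7 fires, +7 burnt)
Step 4: cell (0,3)='.' (+5 fires, +7 burnt)
Step 5: cell (0,3)='.' (+1 fires, +5 burnt)
Step 6: cell (0,3)='.' (+0 fires, +1 burnt)
  fire out at step 6

2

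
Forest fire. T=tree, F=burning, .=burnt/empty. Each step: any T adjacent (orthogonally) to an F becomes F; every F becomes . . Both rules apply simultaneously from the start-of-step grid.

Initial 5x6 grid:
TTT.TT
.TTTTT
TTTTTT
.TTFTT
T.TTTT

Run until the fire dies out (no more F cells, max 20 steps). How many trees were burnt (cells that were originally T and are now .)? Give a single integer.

Step 1: +4 fires, +1 burnt (F count now 4)
Step 2: +7 fires, +4 burnt (F count now 7)
Step 3: +5 fires, +7 burnt (F count now 5)
Step 4: +5 fires, +5 burnt (F count now 5)
Step 5: +2 fires, +5 burnt (F count now 2)
Step 6: +1 fires, +2 burnt (F count now 1)
Step 7: +0 fires, +1 burnt (F count now 0)
Fire out after step 7
Initially T: 25, now '.': 29
Total burnt (originally-T cells now '.'): 24

Answer: 24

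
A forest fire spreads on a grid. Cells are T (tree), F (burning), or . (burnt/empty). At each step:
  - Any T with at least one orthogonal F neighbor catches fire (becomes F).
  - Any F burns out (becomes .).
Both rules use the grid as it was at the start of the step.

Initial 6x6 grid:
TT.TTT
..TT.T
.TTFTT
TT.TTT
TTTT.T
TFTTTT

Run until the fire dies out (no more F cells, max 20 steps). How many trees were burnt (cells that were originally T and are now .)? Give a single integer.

Answer: 25

Derivation:
Step 1: +7 fires, +2 burnt (F count now 7)
Step 2: +10 fires, +7 burnt (F count now 10)
Step 3: +5 fires, +10 burnt (F count now 5)
Step 4: +3 fires, +5 burnt (F count now 3)
Step 5: +0 fires, +3 burnt (F count now 0)
Fire out after step 5
Initially T: 27, now '.': 34
Total burnt (originally-T cells now '.'): 25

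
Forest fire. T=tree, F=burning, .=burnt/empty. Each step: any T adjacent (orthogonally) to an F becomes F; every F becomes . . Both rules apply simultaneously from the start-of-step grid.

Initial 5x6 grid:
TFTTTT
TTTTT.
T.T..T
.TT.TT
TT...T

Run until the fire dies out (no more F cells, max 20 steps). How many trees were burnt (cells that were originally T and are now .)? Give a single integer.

Step 1: +3 fires, +1 burnt (F count now 3)
Step 2: +3 fires, +3 burnt (F count now 3)
Step 3: +4 fires, +3 burnt (F count now 4)
Step 4: +3 fires, +4 burnt (F count now 3)
Step 5: +1 fires, +3 burnt (F count now 1)
Step 6: +1 fires, +1 burnt (F count now 1)
Step 7: +1 fires, +1 burnt (F count now 1)
Step 8: +0 fires, +1 burnt (F count now 0)
Fire out after step 8
Initially T: 20, now '.': 26
Total burnt (originally-T cells now '.'): 16

Answer: 16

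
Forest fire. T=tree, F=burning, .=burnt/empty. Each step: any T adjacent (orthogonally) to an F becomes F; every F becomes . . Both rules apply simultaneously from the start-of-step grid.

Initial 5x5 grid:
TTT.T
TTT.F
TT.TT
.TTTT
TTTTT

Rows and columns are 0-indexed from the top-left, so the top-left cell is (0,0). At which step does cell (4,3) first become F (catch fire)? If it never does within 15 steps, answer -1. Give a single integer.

Step 1: cell (4,3)='T' (+2 fires, +1 burnt)
Step 2: cell (4,3)='T' (+2 fires, +2 burnt)
Step 3: cell (4,3)='T' (+2 fires, +2 burnt)
Step 4: cell (4,3)='F' (+2 fires, +2 burnt)
  -> target ignites at step 4
Step 5: cell (4,3)='.' (+2 fires, +2 burnt)
Step 6: cell (4,3)='.' (+2 fires, +2 burnt)
Step 7: cell (4,3)='.' (+3 fires, +2 burnt)
Step 8: cell (4,3)='.' (+3 fires, +3 burnt)
Step 9: cell (4,3)='.' (+2 fires, +3 burnt)
Step 10: cell (4,3)='.' (+0 fires, +2 burnt)
  fire out at step 10

4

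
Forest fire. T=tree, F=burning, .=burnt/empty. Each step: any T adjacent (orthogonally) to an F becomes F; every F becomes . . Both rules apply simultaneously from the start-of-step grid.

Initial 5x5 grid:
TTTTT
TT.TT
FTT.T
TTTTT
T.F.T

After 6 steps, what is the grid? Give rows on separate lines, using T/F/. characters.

Step 1: 4 trees catch fire, 2 burn out
  TTTTT
  FT.TT
  .FT.T
  FTFTT
  T...T
Step 2: 6 trees catch fire, 4 burn out
  FTTTT
  .F.TT
  ..F.T
  .F.FT
  F...T
Step 3: 2 trees catch fire, 6 burn out
  .FTTT
  ...TT
  ....T
  ....F
  ....T
Step 4: 3 trees catch fire, 2 burn out
  ..FTT
  ...TT
  ....F
  .....
  ....F
Step 5: 2 trees catch fire, 3 burn out
  ...FT
  ...TF
  .....
  .....
  .....
Step 6: 2 trees catch fire, 2 burn out
  ....F
  ...F.
  .....
  .....
  .....

....F
...F.
.....
.....
.....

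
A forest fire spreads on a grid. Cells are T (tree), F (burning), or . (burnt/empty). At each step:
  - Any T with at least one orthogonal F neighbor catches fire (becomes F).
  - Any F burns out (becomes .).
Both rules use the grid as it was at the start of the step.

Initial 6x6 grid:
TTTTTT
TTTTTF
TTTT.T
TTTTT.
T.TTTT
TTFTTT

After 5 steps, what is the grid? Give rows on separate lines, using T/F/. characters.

Step 1: 6 trees catch fire, 2 burn out
  TTTTTF
  TTTTF.
  TTTT.F
  TTTTT.
  T.FTTT
  TF.FTT
Step 2: 6 trees catch fire, 6 burn out
  TTTTF.
  TTTF..
  TTTT..
  TTFTT.
  T..FTT
  F...FT
Step 3: 9 trees catch fire, 6 burn out
  TTTF..
  TTF...
  TTFF..
  TF.FT.
  F...FT
  .....F
Step 4: 6 trees catch fire, 9 burn out
  TTF...
  TF....
  TF....
  F...F.
  .....F
  ......
Step 5: 3 trees catch fire, 6 burn out
  TF....
  F.....
  F.....
  ......
  ......
  ......

TF....
F.....
F.....
......
......
......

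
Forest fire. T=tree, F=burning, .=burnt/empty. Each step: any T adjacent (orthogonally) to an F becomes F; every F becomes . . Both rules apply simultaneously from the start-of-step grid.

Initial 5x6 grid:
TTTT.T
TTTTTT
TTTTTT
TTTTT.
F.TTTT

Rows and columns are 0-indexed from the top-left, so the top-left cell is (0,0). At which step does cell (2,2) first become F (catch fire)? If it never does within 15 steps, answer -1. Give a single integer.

Step 1: cell (2,2)='T' (+1 fires, +1 burnt)
Step 2: cell (2,2)='T' (+2 fires, +1 burnt)
Step 3: cell (2,2)='T' (+3 fires, +2 burnt)
Step 4: cell (2,2)='F' (+5 fires, +3 burnt)
  -> target ignites at step 4
Step 5: cell (2,2)='.' (+5 fires, +5 burnt)
Step 6: cell (2,2)='.' (+4 fires, +5 burnt)
Step 7: cell (2,2)='.' (+4 fires, +4 burnt)
Step 8: cell (2,2)='.' (+1 fires, +4 burnt)
Step 9: cell (2,2)='.' (+1 fires, +1 burnt)
Step 10: cell (2,2)='.' (+0 fires, +1 burnt)
  fire out at step 10

4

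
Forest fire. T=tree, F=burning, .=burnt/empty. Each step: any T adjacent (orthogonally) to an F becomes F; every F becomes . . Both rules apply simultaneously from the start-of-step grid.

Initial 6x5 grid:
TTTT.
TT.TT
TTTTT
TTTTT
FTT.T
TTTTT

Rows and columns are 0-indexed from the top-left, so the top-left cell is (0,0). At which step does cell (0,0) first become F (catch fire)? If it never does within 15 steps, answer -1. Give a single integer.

Step 1: cell (0,0)='T' (+3 fires, +1 burnt)
Step 2: cell (0,0)='T' (+4 fires, +3 burnt)
Step 3: cell (0,0)='T' (+4 fires, +4 burnt)
Step 4: cell (0,0)='F' (+5 fires, +4 burnt)
  -> target ignites at step 4
Step 5: cell (0,0)='.' (+4 fires, +5 burnt)
Step 6: cell (0,0)='.' (+4 fires, +4 burnt)
Step 7: cell (0,0)='.' (+2 fires, +4 burnt)
Step 8: cell (0,0)='.' (+0 fires, +2 burnt)
  fire out at step 8

4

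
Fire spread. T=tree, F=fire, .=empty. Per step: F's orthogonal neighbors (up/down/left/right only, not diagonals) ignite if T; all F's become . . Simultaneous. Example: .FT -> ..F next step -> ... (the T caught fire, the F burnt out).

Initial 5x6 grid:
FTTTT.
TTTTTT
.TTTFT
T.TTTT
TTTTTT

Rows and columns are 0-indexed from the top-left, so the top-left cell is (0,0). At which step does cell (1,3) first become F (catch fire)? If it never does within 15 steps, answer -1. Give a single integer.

Step 1: cell (1,3)='T' (+6 fires, +2 burnt)
Step 2: cell (1,3)='F' (+9 fires, +6 burnt)
  -> target ignites at step 2
Step 3: cell (1,3)='.' (+6 fires, +9 burnt)
Step 4: cell (1,3)='.' (+1 fires, +6 burnt)
Step 5: cell (1,3)='.' (+1 fires, +1 burnt)
Step 6: cell (1,3)='.' (+1 fires, +1 burnt)
Step 7: cell (1,3)='.' (+1 fires, +1 burnt)
Step 8: cell (1,3)='.' (+0 fires, +1 burnt)
  fire out at step 8

2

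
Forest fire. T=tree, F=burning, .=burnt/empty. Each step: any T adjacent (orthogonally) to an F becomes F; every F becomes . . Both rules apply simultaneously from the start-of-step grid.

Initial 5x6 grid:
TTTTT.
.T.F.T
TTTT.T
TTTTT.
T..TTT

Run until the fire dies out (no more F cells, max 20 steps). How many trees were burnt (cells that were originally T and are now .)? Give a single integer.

Step 1: +2 fires, +1 burnt (F count now 2)
Step 2: +4 fires, +2 burnt (F count now 4)
Step 3: +5 fires, +4 burnt (F count now 5)
Step 4: +5 fires, +5 burnt (F count now 5)
Step 5: +2 fires, +5 burnt (F count now 2)
Step 6: +1 fires, +2 burnt (F count now 1)
Step 7: +0 fires, +1 burnt (F count now 0)
Fire out after step 7
Initially T: 21, now '.': 28
Total burnt (originally-T cells now '.'): 19

Answer: 19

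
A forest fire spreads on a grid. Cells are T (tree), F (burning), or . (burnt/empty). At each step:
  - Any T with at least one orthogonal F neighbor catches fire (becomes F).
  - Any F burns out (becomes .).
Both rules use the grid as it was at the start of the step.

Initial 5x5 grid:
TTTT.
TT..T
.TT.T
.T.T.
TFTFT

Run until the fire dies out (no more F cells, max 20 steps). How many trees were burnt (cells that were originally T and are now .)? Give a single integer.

Step 1: +5 fires, +2 burnt (F count now 5)
Step 2: +1 fires, +5 burnt (F count now 1)
Step 3: +2 fires, +1 burnt (F count now 2)
Step 4: +2 fires, +2 burnt (F count now 2)
Step 5: +2 fires, +2 burnt (F count now 2)
Step 6: +1 fires, +2 burnt (F count now 1)
Step 7: +0 fires, +1 burnt (F count now 0)
Fire out after step 7
Initially T: 15, now '.': 23
Total burnt (originally-T cells now '.'): 13

Answer: 13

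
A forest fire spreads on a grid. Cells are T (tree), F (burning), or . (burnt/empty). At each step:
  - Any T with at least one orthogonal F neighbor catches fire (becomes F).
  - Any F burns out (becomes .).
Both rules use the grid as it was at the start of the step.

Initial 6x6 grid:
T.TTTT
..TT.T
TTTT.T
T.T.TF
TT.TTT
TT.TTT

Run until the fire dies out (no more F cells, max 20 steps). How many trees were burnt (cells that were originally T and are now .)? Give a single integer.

Answer: 25

Derivation:
Step 1: +3 fires, +1 burnt (F count now 3)
Step 2: +3 fires, +3 burnt (F count now 3)
Step 3: +3 fires, +3 burnt (F count now 3)
Step 4: +2 fires, +3 burnt (F count now 2)
Step 5: +1 fires, +2 burnt (F count now 1)
Step 6: +2 fires, +1 burnt (F count now 2)
Step 7: +2 fires, +2 burnt (F count now 2)
Step 8: +1 fires, +2 burnt (F count now 1)
Step 9: +2 fires, +1 burnt (F count now 2)
Step 10: +1 fires, +2 burnt (F count now 1)
Step 11: +1 fires, +1 burnt (F count now 1)
Step 12: +1 fires, +1 burnt (F count now 1)
Step 13: +2 fires, +1 burnt (F count now 2)
Step 14: +1 fires, +2 burnt (F count now 1)
Step 15: +0 fires, +1 burnt (F count now 0)
Fire out after step 15
Initially T: 26, now '.': 35
Total burnt (originally-T cells now '.'): 25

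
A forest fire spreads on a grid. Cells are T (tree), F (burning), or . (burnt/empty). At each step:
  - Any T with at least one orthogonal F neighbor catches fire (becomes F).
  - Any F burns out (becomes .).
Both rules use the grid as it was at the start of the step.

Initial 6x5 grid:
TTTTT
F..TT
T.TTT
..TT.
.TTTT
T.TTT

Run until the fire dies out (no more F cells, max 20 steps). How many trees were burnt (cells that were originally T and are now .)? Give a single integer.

Answer: 20

Derivation:
Step 1: +2 fires, +1 burnt (F count now 2)
Step 2: +1 fires, +2 burnt (F count now 1)
Step 3: +1 fires, +1 burnt (F count now 1)
Step 4: +1 fires, +1 burnt (F count now 1)
Step 5: +2 fires, +1 burnt (F count now 2)
Step 6: +2 fires, +2 burnt (F count now 2)
Step 7: +3 fires, +2 burnt (F count now 3)
Step 8: +2 fires, +3 burnt (F count now 2)
Step 9: +3 fires, +2 burnt (F count now 3)
Step 10: +3 fires, +3 burnt (F count now 3)
Step 11: +0 fires, +3 burnt (F count now 0)
Fire out after step 11
Initially T: 21, now '.': 29
Total burnt (originally-T cells now '.'): 20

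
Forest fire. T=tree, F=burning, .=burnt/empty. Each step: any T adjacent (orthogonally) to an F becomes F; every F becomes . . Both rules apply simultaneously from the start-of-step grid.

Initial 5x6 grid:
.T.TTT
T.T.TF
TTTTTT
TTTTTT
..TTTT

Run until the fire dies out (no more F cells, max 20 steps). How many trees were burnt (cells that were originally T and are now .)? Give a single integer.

Step 1: +3 fires, +1 burnt (F count now 3)
Step 2: +3 fires, +3 burnt (F count now 3)
Step 3: +4 fires, +3 burnt (F count now 4)
Step 4: +3 fires, +4 burnt (F count now 3)
Step 5: +4 fires, +3 burnt (F count now 4)
Step 6: +3 fires, +4 burnt (F count now 3)
Step 7: +2 fires, +3 burnt (F count now 2)
Step 8: +0 fires, +2 burnt (F count now 0)
Fire out after step 8
Initially T: 23, now '.': 29
Total burnt (originally-T cells now '.'): 22

Answer: 22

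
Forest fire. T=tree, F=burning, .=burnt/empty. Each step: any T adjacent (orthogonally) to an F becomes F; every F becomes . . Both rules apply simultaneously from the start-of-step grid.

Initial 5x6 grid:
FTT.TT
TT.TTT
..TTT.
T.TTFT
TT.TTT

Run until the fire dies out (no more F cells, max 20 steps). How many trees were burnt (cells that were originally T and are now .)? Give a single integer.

Answer: 18

Derivation:
Step 1: +6 fires, +2 burnt (F count now 6)
Step 2: +7 fires, +6 burnt (F count now 7)
Step 3: +4 fires, +7 burnt (F count now 4)
Step 4: +1 fires, +4 burnt (F count now 1)
Step 5: +0 fires, +1 burnt (F count now 0)
Fire out after step 5
Initially T: 21, now '.': 27
Total burnt (originally-T cells now '.'): 18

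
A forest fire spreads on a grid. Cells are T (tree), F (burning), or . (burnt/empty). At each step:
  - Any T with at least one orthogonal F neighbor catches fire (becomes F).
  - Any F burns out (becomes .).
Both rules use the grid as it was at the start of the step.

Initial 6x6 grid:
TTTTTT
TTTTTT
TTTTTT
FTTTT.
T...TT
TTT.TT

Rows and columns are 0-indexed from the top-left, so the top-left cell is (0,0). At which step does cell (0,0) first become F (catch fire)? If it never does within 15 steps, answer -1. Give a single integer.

Step 1: cell (0,0)='T' (+3 fires, +1 burnt)
Step 2: cell (0,0)='T' (+4 fires, +3 burnt)
Step 3: cell (0,0)='F' (+5 fires, +4 burnt)
  -> target ignites at step 3
Step 4: cell (0,0)='.' (+5 fires, +5 burnt)
Step 5: cell (0,0)='.' (+4 fires, +5 burnt)
Step 6: cell (0,0)='.' (+5 fires, +4 burnt)
Step 7: cell (0,0)='.' (+3 fires, +5 burnt)
Step 8: cell (0,0)='.' (+1 fires, +3 burnt)
Step 9: cell (0,0)='.' (+0 fires, +1 burnt)
  fire out at step 9

3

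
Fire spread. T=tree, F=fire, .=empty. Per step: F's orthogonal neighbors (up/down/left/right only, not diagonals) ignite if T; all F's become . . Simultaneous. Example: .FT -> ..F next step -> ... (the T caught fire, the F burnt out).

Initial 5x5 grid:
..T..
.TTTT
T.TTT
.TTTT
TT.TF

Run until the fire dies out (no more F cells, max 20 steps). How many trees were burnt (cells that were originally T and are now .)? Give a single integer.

Step 1: +2 fires, +1 burnt (F count now 2)
Step 2: +2 fires, +2 burnt (F count now 2)
Step 3: +3 fires, +2 burnt (F count now 3)
Step 4: +3 fires, +3 burnt (F count now 3)
Step 5: +2 fires, +3 burnt (F count now 2)
Step 6: +3 fires, +2 burnt (F count now 3)
Step 7: +0 fires, +3 burnt (F count now 0)
Fire out after step 7
Initially T: 16, now '.': 24
Total burnt (originally-T cells now '.'): 15

Answer: 15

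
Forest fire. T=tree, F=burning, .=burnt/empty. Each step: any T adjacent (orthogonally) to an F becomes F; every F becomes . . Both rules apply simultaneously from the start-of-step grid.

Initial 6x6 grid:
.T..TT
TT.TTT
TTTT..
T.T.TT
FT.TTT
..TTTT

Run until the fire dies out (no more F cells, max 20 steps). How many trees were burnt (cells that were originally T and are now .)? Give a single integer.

Step 1: +2 fires, +1 burnt (F count now 2)
Step 2: +1 fires, +2 burnt (F count now 1)
Step 3: +2 fires, +1 burnt (F count now 2)
Step 4: +2 fires, +2 burnt (F count now 2)
Step 5: +3 fires, +2 burnt (F count now 3)
Step 6: +1 fires, +3 burnt (F count now 1)
Step 7: +1 fires, +1 burnt (F count now 1)
Step 8: +2 fires, +1 burnt (F count now 2)
Step 9: +1 fires, +2 burnt (F count now 1)
Step 10: +0 fires, +1 burnt (F count now 0)
Fire out after step 10
Initially T: 24, now '.': 27
Total burnt (originally-T cells now '.'): 15

Answer: 15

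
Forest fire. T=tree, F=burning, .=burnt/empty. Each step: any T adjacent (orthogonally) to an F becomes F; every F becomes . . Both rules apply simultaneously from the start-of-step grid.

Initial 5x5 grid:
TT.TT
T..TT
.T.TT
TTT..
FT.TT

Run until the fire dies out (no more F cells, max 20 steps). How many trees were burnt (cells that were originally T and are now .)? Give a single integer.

Step 1: +2 fires, +1 burnt (F count now 2)
Step 2: +1 fires, +2 burnt (F count now 1)
Step 3: +2 fires, +1 burnt (F count now 2)
Step 4: +0 fires, +2 burnt (F count now 0)
Fire out after step 4
Initially T: 16, now '.': 14
Total burnt (originally-T cells now '.'): 5

Answer: 5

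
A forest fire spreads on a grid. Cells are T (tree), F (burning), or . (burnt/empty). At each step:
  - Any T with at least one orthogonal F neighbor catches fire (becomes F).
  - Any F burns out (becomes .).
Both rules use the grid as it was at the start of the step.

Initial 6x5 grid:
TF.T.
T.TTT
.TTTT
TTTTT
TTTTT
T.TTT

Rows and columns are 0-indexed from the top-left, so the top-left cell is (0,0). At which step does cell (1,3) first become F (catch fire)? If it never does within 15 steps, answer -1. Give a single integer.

Step 1: cell (1,3)='T' (+1 fires, +1 burnt)
Step 2: cell (1,3)='T' (+1 fires, +1 burnt)
Step 3: cell (1,3)='T' (+0 fires, +1 burnt)
  fire out at step 3
Target never catches fire within 15 steps

-1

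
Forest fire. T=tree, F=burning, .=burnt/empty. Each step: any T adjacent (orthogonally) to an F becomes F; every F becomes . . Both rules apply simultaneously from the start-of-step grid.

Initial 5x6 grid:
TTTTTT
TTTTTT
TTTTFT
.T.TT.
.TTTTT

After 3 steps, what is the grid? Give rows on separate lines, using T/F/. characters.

Step 1: 4 trees catch fire, 1 burn out
  TTTTTT
  TTTTFT
  TTTF.F
  .T.TF.
  .TTTTT
Step 2: 6 trees catch fire, 4 burn out
  TTTTFT
  TTTF.F
  TTF...
  .T.F..
  .TTTFT
Step 3: 6 trees catch fire, 6 burn out
  TTTF.F
  TTF...
  TF....
  .T....
  .TTF.F

TTTF.F
TTF...
TF....
.T....
.TTF.F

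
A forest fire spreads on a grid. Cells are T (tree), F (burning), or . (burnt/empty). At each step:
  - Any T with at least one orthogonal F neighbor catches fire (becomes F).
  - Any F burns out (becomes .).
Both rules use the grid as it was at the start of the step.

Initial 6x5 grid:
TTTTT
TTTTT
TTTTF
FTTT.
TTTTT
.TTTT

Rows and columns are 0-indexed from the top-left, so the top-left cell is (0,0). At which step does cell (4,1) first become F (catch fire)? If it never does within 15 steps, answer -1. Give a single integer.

Step 1: cell (4,1)='T' (+5 fires, +2 burnt)
Step 2: cell (4,1)='F' (+8 fires, +5 burnt)
  -> target ignites at step 2
Step 3: cell (4,1)='.' (+7 fires, +8 burnt)
Step 4: cell (4,1)='.' (+5 fires, +7 burnt)
Step 5: cell (4,1)='.' (+1 fires, +5 burnt)
Step 6: cell (4,1)='.' (+0 fires, +1 burnt)
  fire out at step 6

2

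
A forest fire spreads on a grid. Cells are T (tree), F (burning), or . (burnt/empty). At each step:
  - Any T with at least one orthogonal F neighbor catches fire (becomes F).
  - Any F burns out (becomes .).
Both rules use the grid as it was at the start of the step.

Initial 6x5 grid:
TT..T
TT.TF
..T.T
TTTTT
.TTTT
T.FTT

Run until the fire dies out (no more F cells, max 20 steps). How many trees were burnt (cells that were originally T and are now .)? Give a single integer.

Step 1: +5 fires, +2 burnt (F count now 5)
Step 2: +5 fires, +5 burnt (F count now 5)
Step 3: +4 fires, +5 burnt (F count now 4)
Step 4: +1 fires, +4 burnt (F count now 1)
Step 5: +0 fires, +1 burnt (F count now 0)
Fire out after step 5
Initially T: 20, now '.': 25
Total burnt (originally-T cells now '.'): 15

Answer: 15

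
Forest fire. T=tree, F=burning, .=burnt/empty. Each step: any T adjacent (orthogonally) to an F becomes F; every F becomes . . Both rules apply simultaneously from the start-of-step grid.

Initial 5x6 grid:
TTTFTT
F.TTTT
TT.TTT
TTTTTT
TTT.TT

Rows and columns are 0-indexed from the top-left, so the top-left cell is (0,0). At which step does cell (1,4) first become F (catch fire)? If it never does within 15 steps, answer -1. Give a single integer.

Step 1: cell (1,4)='T' (+5 fires, +2 burnt)
Step 2: cell (1,4)='F' (+7 fires, +5 burnt)
  -> target ignites at step 2
Step 3: cell (1,4)='.' (+5 fires, +7 burnt)
Step 4: cell (1,4)='.' (+4 fires, +5 burnt)
Step 5: cell (1,4)='.' (+3 fires, +4 burnt)
Step 6: cell (1,4)='.' (+1 fires, +3 burnt)
Step 7: cell (1,4)='.' (+0 fires, +1 burnt)
  fire out at step 7

2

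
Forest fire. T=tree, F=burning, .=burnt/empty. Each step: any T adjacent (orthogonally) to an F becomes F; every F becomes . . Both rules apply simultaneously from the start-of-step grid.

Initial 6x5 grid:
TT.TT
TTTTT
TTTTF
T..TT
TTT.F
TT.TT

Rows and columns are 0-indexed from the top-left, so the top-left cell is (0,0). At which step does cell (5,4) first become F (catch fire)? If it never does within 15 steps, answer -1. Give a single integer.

Step 1: cell (5,4)='F' (+4 fires, +2 burnt)
  -> target ignites at step 1
Step 2: cell (5,4)='.' (+5 fires, +4 burnt)
Step 3: cell (5,4)='.' (+3 fires, +5 burnt)
Step 4: cell (5,4)='.' (+2 fires, +3 burnt)
Step 5: cell (5,4)='.' (+3 fires, +2 burnt)
Step 6: cell (5,4)='.' (+2 fires, +3 burnt)
Step 7: cell (5,4)='.' (+2 fires, +2 burnt)
Step 8: cell (5,4)='.' (+2 fires, +2 burnt)
Step 9: cell (5,4)='.' (+0 fires, +2 burnt)
  fire out at step 9

1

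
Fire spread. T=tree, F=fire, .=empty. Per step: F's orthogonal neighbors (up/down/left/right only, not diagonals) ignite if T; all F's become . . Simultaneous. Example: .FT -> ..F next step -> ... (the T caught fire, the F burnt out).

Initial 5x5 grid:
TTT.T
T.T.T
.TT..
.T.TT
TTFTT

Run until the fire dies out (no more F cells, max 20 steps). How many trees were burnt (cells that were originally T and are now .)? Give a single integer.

Answer: 14

Derivation:
Step 1: +2 fires, +1 burnt (F count now 2)
Step 2: +4 fires, +2 burnt (F count now 4)
Step 3: +2 fires, +4 burnt (F count now 2)
Step 4: +1 fires, +2 burnt (F count now 1)
Step 5: +1 fires, +1 burnt (F count now 1)
Step 6: +1 fires, +1 burnt (F count now 1)
Step 7: +1 fires, +1 burnt (F count now 1)
Step 8: +1 fires, +1 burnt (F count now 1)
Step 9: +1 fires, +1 burnt (F count now 1)
Step 10: +0 fires, +1 burnt (F count now 0)
Fire out after step 10
Initially T: 16, now '.': 23
Total burnt (originally-T cells now '.'): 14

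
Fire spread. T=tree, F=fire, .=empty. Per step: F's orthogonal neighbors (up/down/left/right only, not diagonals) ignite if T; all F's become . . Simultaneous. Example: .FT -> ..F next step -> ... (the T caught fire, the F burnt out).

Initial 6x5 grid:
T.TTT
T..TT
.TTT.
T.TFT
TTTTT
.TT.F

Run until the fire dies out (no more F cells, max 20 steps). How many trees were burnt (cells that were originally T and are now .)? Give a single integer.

Step 1: +5 fires, +2 burnt (F count now 5)
Step 2: +3 fires, +5 burnt (F count now 3)
Step 3: +5 fires, +3 burnt (F count now 5)
Step 4: +4 fires, +5 burnt (F count now 4)
Step 5: +1 fires, +4 burnt (F count now 1)
Step 6: +0 fires, +1 burnt (F count now 0)
Fire out after step 6
Initially T: 20, now '.': 28
Total burnt (originally-T cells now '.'): 18

Answer: 18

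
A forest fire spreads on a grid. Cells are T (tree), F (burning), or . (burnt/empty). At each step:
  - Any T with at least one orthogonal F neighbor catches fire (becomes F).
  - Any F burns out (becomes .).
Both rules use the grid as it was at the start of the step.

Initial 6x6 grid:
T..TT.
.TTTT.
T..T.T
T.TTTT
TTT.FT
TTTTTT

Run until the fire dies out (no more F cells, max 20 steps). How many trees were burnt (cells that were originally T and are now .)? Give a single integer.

Answer: 24

Derivation:
Step 1: +3 fires, +1 burnt (F count now 3)
Step 2: +4 fires, +3 burnt (F count now 4)
Step 3: +4 fires, +4 burnt (F count now 4)
Step 4: +3 fires, +4 burnt (F count now 3)
Step 5: +5 fires, +3 burnt (F count now 5)
Step 6: +3 fires, +5 burnt (F count now 3)
Step 7: +1 fires, +3 burnt (F count now 1)
Step 8: +1 fires, +1 burnt (F count now 1)
Step 9: +0 fires, +1 burnt (F count now 0)
Fire out after step 9
Initially T: 25, now '.': 35
Total burnt (originally-T cells now '.'): 24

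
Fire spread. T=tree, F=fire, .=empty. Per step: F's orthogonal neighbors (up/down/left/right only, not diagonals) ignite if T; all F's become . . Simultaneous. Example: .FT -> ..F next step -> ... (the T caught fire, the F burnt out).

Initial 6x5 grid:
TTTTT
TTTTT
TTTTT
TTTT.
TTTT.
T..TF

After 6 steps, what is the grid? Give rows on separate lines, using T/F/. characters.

Step 1: 1 trees catch fire, 1 burn out
  TTTTT
  TTTTT
  TTTTT
  TTTT.
  TTTT.
  T..F.
Step 2: 1 trees catch fire, 1 burn out
  TTTTT
  TTTTT
  TTTTT
  TTTT.
  TTTF.
  T....
Step 3: 2 trees catch fire, 1 burn out
  TTTTT
  TTTTT
  TTTTT
  TTTF.
  TTF..
  T....
Step 4: 3 trees catch fire, 2 burn out
  TTTTT
  TTTTT
  TTTFT
  TTF..
  TF...
  T....
Step 5: 5 trees catch fire, 3 burn out
  TTTTT
  TTTFT
  TTF.F
  TF...
  F....
  T....
Step 6: 6 trees catch fire, 5 burn out
  TTTFT
  TTF.F
  TF...
  F....
  .....
  F....

TTTFT
TTF.F
TF...
F....
.....
F....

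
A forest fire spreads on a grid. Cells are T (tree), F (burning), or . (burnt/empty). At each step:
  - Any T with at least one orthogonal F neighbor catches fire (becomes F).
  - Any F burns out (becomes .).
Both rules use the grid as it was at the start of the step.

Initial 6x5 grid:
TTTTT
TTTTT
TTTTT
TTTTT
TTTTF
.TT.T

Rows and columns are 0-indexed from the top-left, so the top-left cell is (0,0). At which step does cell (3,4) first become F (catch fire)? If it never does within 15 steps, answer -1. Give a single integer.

Step 1: cell (3,4)='F' (+3 fires, +1 burnt)
  -> target ignites at step 1
Step 2: cell (3,4)='.' (+3 fires, +3 burnt)
Step 3: cell (3,4)='.' (+5 fires, +3 burnt)
Step 4: cell (3,4)='.' (+6 fires, +5 burnt)
Step 5: cell (3,4)='.' (+4 fires, +6 burnt)
Step 6: cell (3,4)='.' (+3 fires, +4 burnt)
Step 7: cell (3,4)='.' (+2 fires, +3 burnt)
Step 8: cell (3,4)='.' (+1 fires, +2 burnt)
Step 9: cell (3,4)='.' (+0 fires, +1 burnt)
  fire out at step 9

1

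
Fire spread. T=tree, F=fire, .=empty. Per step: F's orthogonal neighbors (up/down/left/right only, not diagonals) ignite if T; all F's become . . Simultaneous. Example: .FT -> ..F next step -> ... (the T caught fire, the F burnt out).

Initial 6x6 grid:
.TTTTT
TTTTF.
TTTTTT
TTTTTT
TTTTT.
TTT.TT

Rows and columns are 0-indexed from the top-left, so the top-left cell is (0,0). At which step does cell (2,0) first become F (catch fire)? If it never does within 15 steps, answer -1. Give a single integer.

Step 1: cell (2,0)='T' (+3 fires, +1 burnt)
Step 2: cell (2,0)='T' (+6 fires, +3 burnt)
Step 3: cell (2,0)='T' (+6 fires, +6 burnt)
Step 4: cell (2,0)='T' (+6 fires, +6 burnt)
Step 5: cell (2,0)='F' (+4 fires, +6 burnt)
  -> target ignites at step 5
Step 6: cell (2,0)='.' (+3 fires, +4 burnt)
Step 7: cell (2,0)='.' (+2 fires, +3 burnt)
Step 8: cell (2,0)='.' (+1 fires, +2 burnt)
Step 9: cell (2,0)='.' (+0 fires, +1 burnt)
  fire out at step 9

5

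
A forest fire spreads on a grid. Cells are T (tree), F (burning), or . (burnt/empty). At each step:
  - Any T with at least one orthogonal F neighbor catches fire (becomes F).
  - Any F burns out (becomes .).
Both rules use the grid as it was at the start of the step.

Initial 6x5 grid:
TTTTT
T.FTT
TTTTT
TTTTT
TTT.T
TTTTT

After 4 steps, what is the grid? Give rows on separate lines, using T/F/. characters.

Step 1: 3 trees catch fire, 1 burn out
  TTFTT
  T..FT
  TTFTT
  TTTTT
  TTT.T
  TTTTT
Step 2: 6 trees catch fire, 3 burn out
  TF.FT
  T...F
  TF.FT
  TTFTT
  TTT.T
  TTTTT
Step 3: 7 trees catch fire, 6 burn out
  F...F
  T....
  F...F
  TF.FT
  TTF.T
  TTTTT
Step 4: 5 trees catch fire, 7 burn out
  .....
  F....
  .....
  F...F
  TF..T
  TTFTT

.....
F....
.....
F...F
TF..T
TTFTT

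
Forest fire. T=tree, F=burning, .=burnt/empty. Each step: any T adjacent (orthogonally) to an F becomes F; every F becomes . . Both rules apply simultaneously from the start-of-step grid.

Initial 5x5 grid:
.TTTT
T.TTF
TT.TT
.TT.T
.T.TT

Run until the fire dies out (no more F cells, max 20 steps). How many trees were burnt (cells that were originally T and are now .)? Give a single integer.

Step 1: +3 fires, +1 burnt (F count now 3)
Step 2: +4 fires, +3 burnt (F count now 4)
Step 3: +2 fires, +4 burnt (F count now 2)
Step 4: +2 fires, +2 burnt (F count now 2)
Step 5: +0 fires, +2 burnt (F count now 0)
Fire out after step 5
Initially T: 17, now '.': 19
Total burnt (originally-T cells now '.'): 11

Answer: 11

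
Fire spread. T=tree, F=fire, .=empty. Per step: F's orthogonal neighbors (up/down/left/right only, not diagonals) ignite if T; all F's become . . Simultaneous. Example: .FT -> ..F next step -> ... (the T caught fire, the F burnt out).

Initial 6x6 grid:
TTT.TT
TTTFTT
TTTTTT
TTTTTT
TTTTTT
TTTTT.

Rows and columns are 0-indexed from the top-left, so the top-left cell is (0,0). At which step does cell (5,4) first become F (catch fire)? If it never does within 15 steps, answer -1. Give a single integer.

Step 1: cell (5,4)='T' (+3 fires, +1 burnt)
Step 2: cell (5,4)='T' (+7 fires, +3 burnt)
Step 3: cell (5,4)='T' (+8 fires, +7 burnt)
Step 4: cell (5,4)='T' (+7 fires, +8 burnt)
Step 5: cell (5,4)='F' (+5 fires, +7 burnt)
  -> target ignites at step 5
Step 6: cell (5,4)='.' (+2 fires, +5 burnt)
Step 7: cell (5,4)='.' (+1 fires, +2 burnt)
Step 8: cell (5,4)='.' (+0 fires, +1 burnt)
  fire out at step 8

5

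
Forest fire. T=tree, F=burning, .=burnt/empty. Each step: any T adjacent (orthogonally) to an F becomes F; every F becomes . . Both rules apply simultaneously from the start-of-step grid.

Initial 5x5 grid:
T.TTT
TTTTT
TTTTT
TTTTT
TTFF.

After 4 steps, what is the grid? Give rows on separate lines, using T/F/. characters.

Step 1: 3 trees catch fire, 2 burn out
  T.TTT
  TTTTT
  TTTTT
  TTFFT
  TF...
Step 2: 5 trees catch fire, 3 burn out
  T.TTT
  TTTTT
  TTFFT
  TF..F
  F....
Step 3: 5 trees catch fire, 5 burn out
  T.TTT
  TTFFT
  TF..F
  F....
  .....
Step 4: 5 trees catch fire, 5 burn out
  T.FFT
  TF..F
  F....
  .....
  .....

T.FFT
TF..F
F....
.....
.....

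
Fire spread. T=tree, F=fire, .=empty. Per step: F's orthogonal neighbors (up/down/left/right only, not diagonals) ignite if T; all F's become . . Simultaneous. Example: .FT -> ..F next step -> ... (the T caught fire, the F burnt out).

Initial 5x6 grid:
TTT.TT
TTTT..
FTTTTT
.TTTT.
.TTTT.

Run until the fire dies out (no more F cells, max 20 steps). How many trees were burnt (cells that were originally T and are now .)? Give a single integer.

Step 1: +2 fires, +1 burnt (F count now 2)
Step 2: +4 fires, +2 burnt (F count now 4)
Step 3: +5 fires, +4 burnt (F count now 5)
Step 4: +5 fires, +5 burnt (F count now 5)
Step 5: +3 fires, +5 burnt (F count now 3)
Step 6: +1 fires, +3 burnt (F count now 1)
Step 7: +0 fires, +1 burnt (F count now 0)
Fire out after step 7
Initially T: 22, now '.': 28
Total burnt (originally-T cells now '.'): 20

Answer: 20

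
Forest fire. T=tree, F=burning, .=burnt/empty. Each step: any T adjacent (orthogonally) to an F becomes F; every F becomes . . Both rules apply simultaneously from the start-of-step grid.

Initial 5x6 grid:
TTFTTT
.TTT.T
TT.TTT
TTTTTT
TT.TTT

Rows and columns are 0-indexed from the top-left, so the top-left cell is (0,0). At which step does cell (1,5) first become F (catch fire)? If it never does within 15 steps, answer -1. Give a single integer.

Step 1: cell (1,5)='T' (+3 fires, +1 burnt)
Step 2: cell (1,5)='T' (+4 fires, +3 burnt)
Step 3: cell (1,5)='T' (+3 fires, +4 burnt)
Step 4: cell (1,5)='F' (+5 fires, +3 burnt)
  -> target ignites at step 4
Step 5: cell (1,5)='.' (+6 fires, +5 burnt)
Step 6: cell (1,5)='.' (+3 fires, +6 burnt)
Step 7: cell (1,5)='.' (+1 fires, +3 burnt)
Step 8: cell (1,5)='.' (+0 fires, +1 burnt)
  fire out at step 8

4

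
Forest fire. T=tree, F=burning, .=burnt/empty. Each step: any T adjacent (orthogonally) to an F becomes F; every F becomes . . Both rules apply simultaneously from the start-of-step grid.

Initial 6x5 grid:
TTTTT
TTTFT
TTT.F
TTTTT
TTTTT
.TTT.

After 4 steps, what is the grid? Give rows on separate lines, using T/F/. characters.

Step 1: 4 trees catch fire, 2 burn out
  TTTFT
  TTF.F
  TTT..
  TTTTF
  TTTTT
  .TTT.
Step 2: 6 trees catch fire, 4 burn out
  TTF.F
  TF...
  TTF..
  TTTF.
  TTTTF
  .TTT.
Step 3: 5 trees catch fire, 6 burn out
  TF...
  F....
  TF...
  TTF..
  TTTF.
  .TTT.
Step 4: 5 trees catch fire, 5 burn out
  F....
  .....
  F....
  TF...
  TTF..
  .TTF.

F....
.....
F....
TF...
TTF..
.TTF.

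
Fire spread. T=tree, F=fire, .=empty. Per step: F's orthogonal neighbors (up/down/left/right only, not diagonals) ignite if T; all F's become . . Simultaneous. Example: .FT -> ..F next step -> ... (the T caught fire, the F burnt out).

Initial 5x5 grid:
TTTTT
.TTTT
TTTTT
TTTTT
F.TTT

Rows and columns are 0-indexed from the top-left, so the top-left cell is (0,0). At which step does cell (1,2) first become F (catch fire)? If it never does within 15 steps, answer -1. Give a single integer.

Step 1: cell (1,2)='T' (+1 fires, +1 burnt)
Step 2: cell (1,2)='T' (+2 fires, +1 burnt)
Step 3: cell (1,2)='T' (+2 fires, +2 burnt)
Step 4: cell (1,2)='T' (+4 fires, +2 burnt)
Step 5: cell (1,2)='F' (+5 fires, +4 burnt)
  -> target ignites at step 5
Step 6: cell (1,2)='.' (+5 fires, +5 burnt)
Step 7: cell (1,2)='.' (+2 fires, +5 burnt)
Step 8: cell (1,2)='.' (+1 fires, +2 burnt)
Step 9: cell (1,2)='.' (+0 fires, +1 burnt)
  fire out at step 9

5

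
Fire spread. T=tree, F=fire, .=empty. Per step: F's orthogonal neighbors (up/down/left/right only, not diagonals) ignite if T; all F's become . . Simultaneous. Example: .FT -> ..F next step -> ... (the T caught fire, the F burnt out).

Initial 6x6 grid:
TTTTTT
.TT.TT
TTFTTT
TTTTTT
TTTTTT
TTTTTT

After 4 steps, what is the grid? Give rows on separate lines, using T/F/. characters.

Step 1: 4 trees catch fire, 1 burn out
  TTTTTT
  .TF.TT
  TF.FTT
  TTFTTT
  TTTTTT
  TTTTTT
Step 2: 7 trees catch fire, 4 burn out
  TTFTTT
  .F..TT
  F...FT
  TF.FTT
  TTFTTT
  TTTTTT
Step 3: 9 trees catch fire, 7 burn out
  TF.FTT
  ....FT
  .....F
  F...FT
  TF.FTT
  TTFTTT
Step 4: 8 trees catch fire, 9 burn out
  F...FT
  .....F
  ......
  .....F
  F...FT
  TF.FTT

F...FT
.....F
......
.....F
F...FT
TF.FTT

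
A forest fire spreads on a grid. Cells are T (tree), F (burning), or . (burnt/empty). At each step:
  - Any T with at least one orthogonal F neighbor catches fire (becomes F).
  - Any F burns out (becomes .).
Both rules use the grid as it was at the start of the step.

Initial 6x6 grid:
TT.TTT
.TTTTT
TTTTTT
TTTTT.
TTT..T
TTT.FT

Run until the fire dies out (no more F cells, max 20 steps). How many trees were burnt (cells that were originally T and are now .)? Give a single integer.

Answer: 2

Derivation:
Step 1: +1 fires, +1 burnt (F count now 1)
Step 2: +1 fires, +1 burnt (F count now 1)
Step 3: +0 fires, +1 burnt (F count now 0)
Fire out after step 3
Initially T: 29, now '.': 9
Total burnt (originally-T cells now '.'): 2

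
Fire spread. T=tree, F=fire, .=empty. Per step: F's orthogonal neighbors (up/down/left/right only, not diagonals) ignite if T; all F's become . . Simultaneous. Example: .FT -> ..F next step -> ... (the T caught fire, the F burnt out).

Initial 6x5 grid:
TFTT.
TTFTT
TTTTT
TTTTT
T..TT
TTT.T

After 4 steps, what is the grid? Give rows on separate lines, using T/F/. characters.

Step 1: 5 trees catch fire, 2 burn out
  F.FT.
  TF.FT
  TTFTT
  TTTTT
  T..TT
  TTT.T
Step 2: 6 trees catch fire, 5 burn out
  ...F.
  F...F
  TF.FT
  TTFTT
  T..TT
  TTT.T
Step 3: 4 trees catch fire, 6 burn out
  .....
  .....
  F...F
  TF.FT
  T..TT
  TTT.T
Step 4: 3 trees catch fire, 4 burn out
  .....
  .....
  .....
  F...F
  T..FT
  TTT.T

.....
.....
.....
F...F
T..FT
TTT.T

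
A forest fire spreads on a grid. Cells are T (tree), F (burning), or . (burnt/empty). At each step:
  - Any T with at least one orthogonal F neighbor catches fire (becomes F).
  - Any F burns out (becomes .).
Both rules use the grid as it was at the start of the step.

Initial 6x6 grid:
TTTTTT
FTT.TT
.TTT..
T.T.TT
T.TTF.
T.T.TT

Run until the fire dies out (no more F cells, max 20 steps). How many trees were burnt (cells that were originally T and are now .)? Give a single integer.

Answer: 21

Derivation:
Step 1: +5 fires, +2 burnt (F count now 5)
Step 2: +6 fires, +5 burnt (F count now 6)
Step 3: +4 fires, +6 burnt (F count now 4)
Step 4: +2 fires, +4 burnt (F count now 2)
Step 5: +1 fires, +2 burnt (F count now 1)
Step 6: +2 fires, +1 burnt (F count now 2)
Step 7: +1 fires, +2 burnt (F count now 1)
Step 8: +0 fires, +1 burnt (F count now 0)
Fire out after step 8
Initially T: 24, now '.': 33
Total burnt (originally-T cells now '.'): 21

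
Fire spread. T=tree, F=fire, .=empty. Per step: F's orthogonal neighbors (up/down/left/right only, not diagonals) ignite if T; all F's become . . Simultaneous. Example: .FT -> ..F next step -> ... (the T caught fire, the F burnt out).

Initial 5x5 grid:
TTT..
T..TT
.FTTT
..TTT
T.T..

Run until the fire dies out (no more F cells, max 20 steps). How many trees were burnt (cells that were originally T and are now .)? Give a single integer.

Step 1: +1 fires, +1 burnt (F count now 1)
Step 2: +2 fires, +1 burnt (F count now 2)
Step 3: +4 fires, +2 burnt (F count now 4)
Step 4: +2 fires, +4 burnt (F count now 2)
Step 5: +0 fires, +2 burnt (F count now 0)
Fire out after step 5
Initially T: 14, now '.': 20
Total burnt (originally-T cells now '.'): 9

Answer: 9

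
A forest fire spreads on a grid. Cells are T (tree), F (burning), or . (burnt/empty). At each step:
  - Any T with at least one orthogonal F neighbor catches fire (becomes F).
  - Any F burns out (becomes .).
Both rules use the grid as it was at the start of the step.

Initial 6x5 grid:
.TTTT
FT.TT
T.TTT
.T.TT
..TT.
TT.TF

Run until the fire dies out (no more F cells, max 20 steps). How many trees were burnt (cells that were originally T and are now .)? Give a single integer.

Step 1: +3 fires, +2 burnt (F count now 3)
Step 2: +2 fires, +3 burnt (F count now 2)
Step 3: +3 fires, +2 burnt (F count now 3)
Step 4: +3 fires, +3 burnt (F count now 3)
Step 5: +4 fires, +3 burnt (F count now 4)
Step 6: +1 fires, +4 burnt (F count now 1)
Step 7: +0 fires, +1 burnt (F count now 0)
Fire out after step 7
Initially T: 19, now '.': 27
Total burnt (originally-T cells now '.'): 16

Answer: 16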